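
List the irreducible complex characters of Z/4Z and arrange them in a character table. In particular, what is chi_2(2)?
Character table of Z/4Z (irreps indexed chi_0,...,chi_3 with chi_k(m) = zeta_4^(k*m), zeta_4 = exp(2*pi*i/4)):
  irrep \ class  {0} (size 1)  {1} (size 1)  {2} (size 1)  {3} (size 1)
  chi_0          1             1             1             1           
  chi_1          1             I             -1            -I          
  chi_2          1             -1            1             -1          
  chi_3          1             -I            -1            I           

Spot check: chi_2(2) = zeta_4^(2*2) = zeta_4^4 = 1.

Explanation: Z/4Z is abelian, so all 4 irreducible complex representations are 1-dimensional. They are given by chi_k(m) = zeta_4^(k*m) for k = 0,...,3. Row orthogonality: sum_m chi_k(m) conj(chi_l(m)) = 4 * [k = l].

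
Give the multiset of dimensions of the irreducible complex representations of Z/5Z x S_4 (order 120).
Dimensions: 1, 1, 1, 1, 1, 1, 1, 1, 1, 1, 2, 2, 2, 2, 2, 3, 3, 3, 3, 3, 3, 3, 3, 3, 3

Reasoning: There are 25 irreducibles (= number of conjugacy classes). Their dimensions d_i satisfy sum d_i^2 = |G| = 120: 1 + 1 + 1 + 1 + 1 + 1 + 1 + 1 + 1 + 1 + 4 + 4 + 4 + 4 + 4 + 9 + 9 + 9 + 9 + 9 + 9 + 9 + 9 + 9 + 9 = 120. (For the product with Z/5Z: each of the 5 1-dim characters of Z/5Z tensors with each irrep of S_4, giving 5 copies of each S_4-dimension.)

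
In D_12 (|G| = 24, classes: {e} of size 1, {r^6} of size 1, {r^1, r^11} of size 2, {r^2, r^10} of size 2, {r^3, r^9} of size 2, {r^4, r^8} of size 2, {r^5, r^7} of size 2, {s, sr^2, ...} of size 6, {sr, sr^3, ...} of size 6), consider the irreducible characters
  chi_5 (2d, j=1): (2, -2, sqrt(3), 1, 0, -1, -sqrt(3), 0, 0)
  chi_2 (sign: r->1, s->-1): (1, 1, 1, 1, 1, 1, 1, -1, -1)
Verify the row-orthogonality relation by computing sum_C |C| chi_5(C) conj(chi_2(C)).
Sum = 0; so <chi_5, chi_2> = 0 (distinct irreducibles are orthogonal).

Explanation: Compute term by term over conjugacy classes (|C| * chi_5(C) * conj(chi_2(C))):
  1*(2)*conj(1) + 1*(-2)*conj(1) + 2*(sqrt(3))*conj(1) + 2*(1)*conj(1) + 2*(0)*conj(1) + 2*(-1)*conj(1) + 2*(-sqrt(3))*conj(1) + 6*(0)*conj(-1) + 6*(0)*conj(-1)
  = (2) + (-2) + (2*sqrt(3)) + (2) + (0) + (-2) + (-2*sqrt(3)) + (0) + (0)
  = 0.
Dividing by |G| = 24 gives 0/24 = 0, matching the row-orthogonality relation <chi_5, chi_2> = [chi_5 = chi_2].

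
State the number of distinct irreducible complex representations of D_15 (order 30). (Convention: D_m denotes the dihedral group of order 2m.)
9

Why: The number of irreducible complex representations of a finite group equals its number of conjugacy classes. D_15 has 9 conjugacy classes ((n+3)/2 for n odd), so D_15 (order 30) has exactly 9 irreducible complex representations.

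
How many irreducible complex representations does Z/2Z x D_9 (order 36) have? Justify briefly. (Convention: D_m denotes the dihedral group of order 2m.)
12

Explanation: The number of irreducible complex representations of a finite group equals its number of conjugacy classes. For a direct product, #classes(G x H) = #classes(G) * #classes(H). Z/2Z has 2 classes (abelian), D_9 has 6 classes, so 2 * 6 = 12, so Z/2Z x D_9 (order 36) has exactly 12 irreducible complex representations.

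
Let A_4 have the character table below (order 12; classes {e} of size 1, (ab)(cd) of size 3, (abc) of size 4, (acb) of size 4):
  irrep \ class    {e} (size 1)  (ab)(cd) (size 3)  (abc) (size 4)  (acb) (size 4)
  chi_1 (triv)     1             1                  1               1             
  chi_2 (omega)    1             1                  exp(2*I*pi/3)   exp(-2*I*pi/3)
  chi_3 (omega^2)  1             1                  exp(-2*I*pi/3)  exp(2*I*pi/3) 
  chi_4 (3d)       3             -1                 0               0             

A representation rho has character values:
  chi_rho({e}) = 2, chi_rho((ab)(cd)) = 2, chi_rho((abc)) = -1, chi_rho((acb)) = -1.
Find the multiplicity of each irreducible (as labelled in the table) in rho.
Multiplicities: chi_1: 0, chi_2: 1, chi_3: 1, chi_4: 0.

Working: Use <chi_rho, chi> = (1/|G|) sum_C |C| * chi_rho(C) * conj(chi(C)) with |G| = 12 for each irreducible chi in the table:
  <chi_rho, chi_1> = (1/12)[1*(2)*conj(1) + 3*(2)*conj(1) + 4*(-1)*conj(1) + 4*(-1)*conj(1)]
      = (1/12)[(2) + (6) + (-4) + (-4)] = 0/12 = 0
  <chi_rho, chi_2> = (1/12)[1*(2)*conj(1) + 3*(2)*conj(1) + 4*(-1)*conj(exp(2*I*pi/3)) + 4*(-1)*conj(exp(-2*I*pi/3))]
      = (1/12)[(2) + (6) + (4 + 4*exp(2*I*pi/3)) + (4 + 4*exp(-2*I*pi/3))] = 12/12 = 1
  <chi_rho, chi_3> = (1/12)[1*(2)*conj(1) + 3*(2)*conj(1) + 4*(-1)*conj(exp(-2*I*pi/3)) + 4*(-1)*conj(exp(2*I*pi/3))]
      = (1/12)[(2) + (6) + (4 + 4*exp(-2*I*pi/3)) + (4 + 4*exp(2*I*pi/3))] = 12/12 = 1
  <chi_rho, chi_4> = (1/12)[1*(2)*conj(3) + 3*(2)*conj(-1) + 4*(-1)*conj(0) + 4*(-1)*conj(0)]
      = (1/12)[(6) + (-6) + (0) + (0)] = 0/12 = 0
(Exp terms are combined using exp(i*s)*conj(exp(i*t)) = exp(i*(s-t)), and sums of them are collapsed using the identity that for every m > 1 the m distinct m-th roots of unity sum to 0, e.g. 1 + exp(2*I*pi/3) + exp(-2*I*pi/3) = 0.)
Dimension check: dim(rho) = sum (mult * dim) = 0*1 + 1*1 + 1*1 + 0*3 = 2 = chi_rho(e) = 2.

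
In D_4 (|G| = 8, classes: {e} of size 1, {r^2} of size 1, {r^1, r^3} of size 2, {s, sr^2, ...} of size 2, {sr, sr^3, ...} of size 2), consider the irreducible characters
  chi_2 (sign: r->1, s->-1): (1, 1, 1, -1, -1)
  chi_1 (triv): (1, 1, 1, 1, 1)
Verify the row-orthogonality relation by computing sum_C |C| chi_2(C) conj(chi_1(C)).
Sum = 0; so <chi_2, chi_1> = 0 (distinct irreducibles are orthogonal).

Compute term by term over conjugacy classes (|C| * chi_2(C) * conj(chi_1(C))):
  1*(1)*conj(1) + 1*(1)*conj(1) + 2*(1)*conj(1) + 2*(-1)*conj(1) + 2*(-1)*conj(1)
  = (1) + (1) + (2) + (-2) + (-2)
  = 0.
Dividing by |G| = 8 gives 0/8 = 0, matching the row-orthogonality relation <chi_2, chi_1> = [chi_2 = chi_1].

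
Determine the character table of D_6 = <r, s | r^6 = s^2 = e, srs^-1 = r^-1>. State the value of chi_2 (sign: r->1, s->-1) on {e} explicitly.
Conjugacy classes: {e} of size 1, {r^3} of size 1, {r^1, r^5} of size 2, {r^2, r^4} of size 2, {s, sr^2, ...} of size 3, {sr, sr^3, ...} of size 3.
Character table:
  irrep \ class              {e} (size 1)  {r^3} (size 1)  {r^1, r^5} (size 2)  {r^2, r^4} (size 2)  {s, sr^2, ...} (size 3)  {sr, sr^3, ...} (size 3)
  chi_1 (triv)               1             1               1                    1                    1                        1                       
  chi_2 (sign: r->1, s->-1)  1             1               1                    1                    -1                       -1                      
  chi_3 (r->-1, s->1)        1             -1              -1                   1                    1                        -1                      
  chi_4 (r->-1, s->-1)       1             -1              -1                   1                    -1                       1                       
  chi_5 (2d, j=1)            2             -2              1                    -1                   0                        0                       
  chi_6 (2d, j=2)            2             2               -1                   -1                   0                        0                       

Spot check: chi_2 (sign: r->1, s->-1) on {e} = 1.

Proof sketch: D_6 has order 2*6 = 12 with 6 conjugacy classes, hence 6 irreducibles. Sum of squared dims 1 + 1 + 1 + 1 + 4 + 4 = 12 = |G|. Linear characters come from the abelianisation; the 2-dimensional irreps have character r^k -> 2*cos(2*pi*j*k/6), reflections -> 0.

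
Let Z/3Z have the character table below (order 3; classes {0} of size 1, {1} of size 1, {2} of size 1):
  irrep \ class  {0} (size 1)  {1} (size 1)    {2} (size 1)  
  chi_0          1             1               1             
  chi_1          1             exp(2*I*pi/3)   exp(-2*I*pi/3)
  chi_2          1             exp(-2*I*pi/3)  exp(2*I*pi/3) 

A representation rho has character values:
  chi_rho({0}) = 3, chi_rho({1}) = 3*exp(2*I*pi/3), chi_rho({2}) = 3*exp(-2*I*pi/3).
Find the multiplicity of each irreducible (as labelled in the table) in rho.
Multiplicities: chi_0: 0, chi_1: 3, chi_2: 0.

Reasoning: Use <chi_rho, chi> = (1/|G|) sum_C |C| * chi_rho(C) * conj(chi(C)) with |G| = 3 for each irreducible chi in the table:
  <chi_rho, chi_0> = (1/3)[1*(3)*conj(1) + 1*(3*exp(2*I*pi/3))*conj(1) + 1*(3*exp(-2*I*pi/3))*conj(1)]
      = (1/3)[(3) + (3*exp(2*I*pi/3)) + (3*exp(-2*I*pi/3))] = 0/3 = 0
  <chi_rho, chi_1> = (1/3)[1*(3)*conj(1) + 1*(3*exp(2*I*pi/3))*conj(exp(2*I*pi/3)) + 1*(3*exp(-2*I*pi/3))*conj(exp(-2*I*pi/3))]
      = (1/3)[(3) + (3) + (3)] = 9/3 = 3
  <chi_rho, chi_2> = (1/3)[1*(3)*conj(1) + 1*(3*exp(2*I*pi/3))*conj(exp(-2*I*pi/3)) + 1*(3*exp(-2*I*pi/3))*conj(exp(2*I*pi/3))]
      = (1/3)[(3) + (3*exp(-2*I*pi/3)) + (3*exp(2*I*pi/3))] = 0/3 = 0
(Exp terms are combined using exp(i*s)*conj(exp(i*t)) = exp(i*(s-t)), and sums of them are collapsed using the identity that for every m > 1 the m distinct m-th roots of unity sum to 0, e.g. 1 + exp(2*I*pi/3) + exp(-2*I*pi/3) = 0.)
Dimension check: dim(rho) = sum (mult * dim) = 0*1 + 3*1 + 0*1 = 3 = chi_rho(e) = 3.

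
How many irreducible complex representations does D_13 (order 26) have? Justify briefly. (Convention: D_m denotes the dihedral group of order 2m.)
8

Derivation: The number of irreducible complex representations of a finite group equals its number of conjugacy classes. D_13 has 8 conjugacy classes ((n+3)/2 for n odd), so D_13 (order 26) has exactly 8 irreducible complex representations.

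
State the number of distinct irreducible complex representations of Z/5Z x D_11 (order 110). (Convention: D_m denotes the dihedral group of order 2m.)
35

Solution. The number of irreducible complex representations of a finite group equals its number of conjugacy classes. For a direct product, #classes(G x H) = #classes(G) * #classes(H). Z/5Z has 5 classes (abelian), D_11 has 7 classes, so 5 * 7 = 35, so Z/5Z x D_11 (order 110) has exactly 35 irreducible complex representations.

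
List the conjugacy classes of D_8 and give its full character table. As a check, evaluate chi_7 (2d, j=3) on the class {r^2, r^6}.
Conjugacy classes: {e} of size 1, {r^4} of size 1, {r^1, r^7} of size 2, {r^2, r^6} of size 2, {r^3, r^5} of size 2, {s, sr^2, ...} of size 4, {sr, sr^3, ...} of size 4.
Character table:
  irrep \ class              {e} (size 1)  {r^4} (size 1)  {r^1, r^7} (size 2)  {r^2, r^6} (size 2)  {r^3, r^5} (size 2)  {s, sr^2, ...} (size 4)  {sr, sr^3, ...} (size 4)
  chi_1 (triv)               1             1               1                    1                    1                    1                        1                       
  chi_2 (sign: r->1, s->-1)  1             1               1                    1                    1                    -1                       -1                      
  chi_3 (r->-1, s->1)        1             1               -1                   1                    -1                   1                        -1                      
  chi_4 (r->-1, s->-1)       1             1               -1                   1                    -1                   -1                       1                       
  chi_5 (2d, j=1)            2             -2              sqrt(2)              0                    -sqrt(2)             0                        0                       
  chi_6 (2d, j=2)            2             2               0                    -2                   0                    0                        0                       
  chi_7 (2d, j=3)            2             -2              -sqrt(2)             0                    sqrt(2)              0                        0                       

Spot check: chi_7 (2d, j=3) on {r^2, r^6} = 0.

D_8 has order 2*8 = 16 with 7 conjugacy classes, hence 7 irreducibles. Sum of squared dims 1 + 1 + 1 + 1 + 4 + 4 + 4 = 16 = |G|. Linear characters come from the abelianisation; the 2-dimensional irreps have character r^k -> 2*cos(2*pi*j*k/8), reflections -> 0.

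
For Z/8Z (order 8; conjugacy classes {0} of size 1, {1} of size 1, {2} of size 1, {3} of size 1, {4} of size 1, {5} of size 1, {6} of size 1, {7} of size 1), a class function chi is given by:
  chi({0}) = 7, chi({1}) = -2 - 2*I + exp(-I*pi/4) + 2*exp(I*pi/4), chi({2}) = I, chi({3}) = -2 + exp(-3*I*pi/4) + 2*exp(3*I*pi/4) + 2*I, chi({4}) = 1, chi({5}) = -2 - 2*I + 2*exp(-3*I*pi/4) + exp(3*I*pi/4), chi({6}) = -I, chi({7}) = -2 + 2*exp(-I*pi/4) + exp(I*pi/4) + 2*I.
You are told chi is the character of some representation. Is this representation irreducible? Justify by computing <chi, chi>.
Not irreducible (reducible): <chi, chi> = 13 > 1.

Why: <chi, chi> = (1/|G|) sum_C |C| * |chi(C)|^2 = (1/8)[1*|7|^2 + 1*|-2 - 2*I + exp(-I*pi/4) + 2*exp(I*pi/4)|^2 + 1*|I|^2 + 1*|-2 + exp(-3*I*pi/4) + 2*exp(3*I*pi/4) + 2*I|^2 + 1*|1|^2 + 1*|-2 - 2*I + 2*exp(-3*I*pi/4) + exp(3*I*pi/4)|^2 + 1*|-I|^2 + 1*|-2 + 2*exp(-I*pi/4) + exp(I*pi/4) + 2*I|^2]
  = (1/8)[(49) + (13 - 8*exp(I*pi/4) + 2*exp(3*I*pi/4) - 6*exp(-I*pi/4)) + (1) + (13 - 6*exp(3*I*pi/4) + 2*exp(-I*pi/4) - 8*exp(-3*I*pi/4)) + (1) + (13 - 6*exp(3*I*pi/4) + 2*exp(-I*pi/4) - 8*exp(-3*I*pi/4)) + (1) + (13 - 8*exp(I*pi/4) + 2*exp(3*I*pi/4) - 6*exp(-I*pi/4))] = 104/8 = 13.
(Exp terms are combined using exp(i*s)*conj(exp(i*t)) = exp(i*(s-t)), and sums of them are collapsed using the identity that for every m > 1 the m distinct m-th roots of unity sum to 0, e.g. 1 + exp(2*I*pi/3) + exp(-2*I*pi/3) = 0.)
A character is irreducible iff <chi, chi> = 1, so this representation is reducible.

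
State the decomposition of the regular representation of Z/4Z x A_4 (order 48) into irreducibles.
Each irreducible V_i of dimension d_i appears with multiplicity d_i, i.e. rho_reg = (direct sum over all irreducibles V_i) d_i V_i. The irreducible dimensions for Z/4Z x A_4 are 1, 1, 1, 1, 1, 1, 1, 1, 1, 1, 1, 1, 3, 3, 3, 3: 12 irreducibles of dimension 1, each with multiplicity 1; 4 irreducibles of dimension 3, each with multiplicity 3. Total dimension 12*1*1 + 4*3*3 = 48 = |G|.

Proof sketch: General theorem: in the regular representation of a finite group G, each irreducible appears with multiplicity equal to its dimension. Check: dim(rho_reg) = sum d_i^2 = 1 + 1 + 1 + 1 + 1 + 1 + 1 + 1 + 1 + 1 + 1 + 1 + 9 + 9 + 9 + 9 = 48 = |G|.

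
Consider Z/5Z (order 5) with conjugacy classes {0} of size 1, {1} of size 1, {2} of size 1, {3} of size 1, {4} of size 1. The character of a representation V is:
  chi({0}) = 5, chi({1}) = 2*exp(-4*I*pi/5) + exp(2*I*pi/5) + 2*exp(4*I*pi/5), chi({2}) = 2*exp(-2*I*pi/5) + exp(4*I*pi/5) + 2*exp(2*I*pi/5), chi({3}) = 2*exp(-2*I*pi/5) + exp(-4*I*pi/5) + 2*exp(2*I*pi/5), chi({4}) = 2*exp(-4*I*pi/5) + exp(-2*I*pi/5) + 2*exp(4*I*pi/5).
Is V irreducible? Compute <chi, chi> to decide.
Not irreducible (reducible): <chi, chi> = 9 > 1.

Argument: <chi, chi> = (1/|G|) sum_C |C| * |chi(C)|^2 = (1/5)[1*|5|^2 + 1*|2*exp(-4*I*pi/5) + exp(2*I*pi/5) + 2*exp(4*I*pi/5)|^2 + 1*|2*exp(-2*I*pi/5) + exp(4*I*pi/5) + 2*exp(2*I*pi/5)|^2 + 1*|2*exp(-2*I*pi/5) + exp(-4*I*pi/5) + 2*exp(2*I*pi/5)|^2 + 1*|2*exp(-4*I*pi/5) + exp(-2*I*pi/5) + 2*exp(4*I*pi/5)|^2]
  = (1/5)[(25) + (9 + 6*exp(-2*I*pi/5) + 2*exp(-4*I*pi/5) + 2*exp(4*I*pi/5) + 6*exp(2*I*pi/5)) + (9 + 6*exp(-4*I*pi/5) + 2*exp(-2*I*pi/5) + 2*exp(2*I*pi/5) + 6*exp(4*I*pi/5)) + (9 + 6*exp(-4*I*pi/5) + 2*exp(-2*I*pi/5) + 2*exp(2*I*pi/5) + 6*exp(4*I*pi/5)) + (9 + 6*exp(-2*I*pi/5) + 2*exp(-4*I*pi/5) + 2*exp(4*I*pi/5) + 6*exp(2*I*pi/5))] = 45/5 = 9.
(Exp terms are combined using exp(i*s)*conj(exp(i*t)) = exp(i*(s-t)), and sums of them are collapsed using the identity that for every m > 1 the m distinct m-th roots of unity sum to 0, e.g. 1 + exp(2*I*pi/3) + exp(-2*I*pi/3) = 0.)
A character is irreducible iff <chi, chi> = 1, so this representation is reducible.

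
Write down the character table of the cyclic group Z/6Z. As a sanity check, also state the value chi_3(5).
Character table of Z/6Z (irreps indexed chi_0,...,chi_5 with chi_k(m) = zeta_6^(k*m), zeta_6 = exp(2*pi*i/6)):
  irrep \ class  {0} (size 1)  {1} (size 1)    {2} (size 1)    {3} (size 1)  {4} (size 1)    {5} (size 1)  
  chi_0          1             1               1               1             1               1             
  chi_1          1             exp(I*pi/3)     exp(2*I*pi/3)   -1            exp(-2*I*pi/3)  exp(-I*pi/3)  
  chi_2          1             exp(2*I*pi/3)   exp(-2*I*pi/3)  1             exp(2*I*pi/3)   exp(-2*I*pi/3)
  chi_3          1             -1              1               -1            1               -1            
  chi_4          1             exp(-2*I*pi/3)  exp(2*I*pi/3)   1             exp(-2*I*pi/3)  exp(2*I*pi/3) 
  chi_5          1             exp(-I*pi/3)    exp(-2*I*pi/3)  -1            exp(2*I*pi/3)   exp(I*pi/3)   

Spot check: chi_3(5) = zeta_6^(3*5) = zeta_6^15 = -1.

Explanation: Z/6Z is abelian, so all 6 irreducible complex representations are 1-dimensional. They are given by chi_k(m) = zeta_6^(k*m) for k = 0,...,5. Row orthogonality: sum_m chi_k(m) conj(chi_l(m)) = 6 * [k = l].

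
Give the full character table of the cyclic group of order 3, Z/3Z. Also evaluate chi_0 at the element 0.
Character table of Z/3Z (irreps indexed chi_0,...,chi_2 with chi_k(m) = zeta_3^(k*m), zeta_3 = exp(2*pi*i/3)):
  irrep \ class  {0} (size 1)  {1} (size 1)    {2} (size 1)  
  chi_0          1             1               1             
  chi_1          1             exp(2*I*pi/3)   exp(-2*I*pi/3)
  chi_2          1             exp(-2*I*pi/3)  exp(2*I*pi/3) 

Spot check: chi_0(0) = zeta_3^(0*0) = zeta_3^0 = 1.

Explanation: Z/3Z is abelian, so all 3 irreducible complex representations are 1-dimensional. They are given by chi_k(m) = zeta_3^(k*m) for k = 0,...,2. Row orthogonality: sum_m chi_k(m) conj(chi_l(m)) = 3 * [k = l].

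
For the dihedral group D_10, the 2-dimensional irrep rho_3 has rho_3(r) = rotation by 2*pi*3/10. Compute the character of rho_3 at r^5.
chi_{rho_3}(r^5) = 2*cos(2*pi*3*5/10) = -2

Solution. rho_3(r^5) is rotation by angle 2*pi*3*5/10, whose trace is 2*cos(2*pi*3*5/10) = -2.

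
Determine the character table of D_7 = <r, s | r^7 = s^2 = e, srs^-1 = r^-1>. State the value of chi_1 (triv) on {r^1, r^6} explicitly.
Conjugacy classes: {e} of size 1, {r^1, r^6} of size 2, {r^2, r^5} of size 2, {r^3, r^4} of size 2, {s, sr, ..., sr^6} of size 7.
Character table:
  irrep \ class              {e} (size 1)  {r^1, r^6} (size 2)  {r^2, r^5} (size 2)  {r^3, r^4} (size 2)  {s, sr, ..., sr^6} (size 7)
  chi_1 (triv)               1             1                    1                    1                    1                          
  chi_2 (sign: r->1, s->-1)  1             1                    1                    1                    -1                         
  chi_3 (2d, j=1)            2             2*cos(2*pi/7)        -2*cos(3*pi/7)       -2*cos(pi/7)         0                          
  chi_4 (2d, j=2)            2             -2*cos(3*pi/7)       -2*cos(pi/7)         2*cos(2*pi/7)        0                          
  chi_5 (2d, j=3)            2             -2*cos(pi/7)         2*cos(2*pi/7)        -2*cos(3*pi/7)       0                          

Spot check: chi_1 (triv) on {r^1, r^6} = 1.

Details: D_7 has order 2*7 = 14 with 5 conjugacy classes, hence 5 irreducibles. Sum of squared dims 1 + 1 + 4 + 4 + 4 = 14 = |G|. Linear characters come from the abelianisation; the 2-dimensional irreps have character r^k -> 2*cos(2*pi*j*k/7), reflections -> 0.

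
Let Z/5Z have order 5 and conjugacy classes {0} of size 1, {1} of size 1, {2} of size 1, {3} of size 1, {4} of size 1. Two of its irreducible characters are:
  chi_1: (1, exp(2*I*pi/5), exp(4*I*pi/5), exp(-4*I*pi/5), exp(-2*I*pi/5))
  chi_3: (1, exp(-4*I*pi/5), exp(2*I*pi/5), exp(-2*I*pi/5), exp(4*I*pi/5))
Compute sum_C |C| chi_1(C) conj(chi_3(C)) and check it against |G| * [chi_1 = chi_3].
Sum = 0; so <chi_1, chi_3> = 0 (distinct irreducibles are orthogonal).

Justification: Compute term by term over conjugacy classes (|C| * chi_1(C) * conj(chi_3(C))):
  1*(1)*conj(1) + 1*(exp(2*I*pi/5))*conj(exp(-4*I*pi/5)) + 1*(exp(4*I*pi/5))*conj(exp(2*I*pi/5)) + 1*(exp(-4*I*pi/5))*conj(exp(-2*I*pi/5)) + 1*(exp(-2*I*pi/5))*conj(exp(4*I*pi/5))
  = (1) + (exp(-4*I*pi/5)) + (exp(2*I*pi/5)) + (exp(-2*I*pi/5)) + (exp(4*I*pi/5))
  = 0.
(Exp terms are combined using exp(i*s)*conj(exp(i*t)) = exp(i*(s-t)), and sums of them are collapsed using the identity that for every m > 1 the m distinct m-th roots of unity sum to 0, e.g. 1 + exp(2*I*pi/3) + exp(-2*I*pi/3) = 0.)
Dividing by |G| = 5 gives 0/5 = 0, matching the row-orthogonality relation <chi_1, chi_3> = [chi_1 = chi_3].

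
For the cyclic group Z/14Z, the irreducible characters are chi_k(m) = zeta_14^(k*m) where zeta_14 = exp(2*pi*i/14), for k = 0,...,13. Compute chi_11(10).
chi_11(10) = zeta_14^110 = exp(-2*I*pi/7)

Derivation: chi_11(10) = zeta_14^(11*10) = zeta_14^110. Since zeta_14^14 = 1, this equals zeta_14^12 = exp(2*pi*i*12/14) = exp(-2*I*pi/7).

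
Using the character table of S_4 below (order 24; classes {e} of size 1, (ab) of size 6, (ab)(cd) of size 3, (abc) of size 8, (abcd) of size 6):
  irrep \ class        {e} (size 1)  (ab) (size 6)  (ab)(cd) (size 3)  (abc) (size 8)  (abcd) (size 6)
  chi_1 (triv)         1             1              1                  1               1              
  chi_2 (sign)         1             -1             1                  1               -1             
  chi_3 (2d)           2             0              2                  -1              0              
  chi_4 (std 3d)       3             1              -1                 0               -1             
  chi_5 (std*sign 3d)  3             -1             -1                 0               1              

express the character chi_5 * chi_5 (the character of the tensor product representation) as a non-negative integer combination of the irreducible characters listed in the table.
chi_5 tensor chi_5 = chi_1 + chi_3 + chi_4 + chi_5 (all other irreducibles have multiplicity 0).

Argument: The character of a tensor product is the pointwise product (chi_5 * chi_5)(C) = chi_5(C) * chi_5(C):
  {e}: (3)*(3), (ab): (-1)*(-1), (ab)(cd): (-1)*(-1), (abc): (0)*(0), (abcd): (1)*(1)
so (chi_5 * chi_5) takes values
  {e} -> 9, (ab) -> 1, (ab)(cd) -> 1, (abc) -> 0, (abcd) -> 1.
Now take the inner product of this character with each irreducible chi from the table, <chi_5*chi_5, chi> = (1/24) sum_C |C| (chi_5*chi_5)(C) conj(chi(C)):
  <chi_5*chi_5, chi_1> = (1/24)[1*(9)*conj(1) + 6*(1)*conj(1) + 3*(1)*conj(1) + 8*(0)*conj(1) + 6*(1)*conj(1)]
      = (1/24)[(9) + (6) + (3) + (0) + (6)] = 24/24 = 1
  <chi_5*chi_5, chi_2> = (1/24)[1*(9)*conj(1) + 6*(1)*conj(-1) + 3*(1)*conj(1) + 8*(0)*conj(1) + 6*(1)*conj(-1)]
      = (1/24)[(9) + (-6) + (3) + (0) + (-6)] = 0/24 = 0
  <chi_5*chi_5, chi_3> = (1/24)[1*(9)*conj(2) + 6*(1)*conj(0) + 3*(1)*conj(2) + 8*(0)*conj(-1) + 6*(1)*conj(0)]
      = (1/24)[(18) + (0) + (6) + (0) + (0)] = 24/24 = 1
  <chi_5*chi_5, chi_4> = (1/24)[1*(9)*conj(3) + 6*(1)*conj(1) + 3*(1)*conj(-1) + 8*(0)*conj(0) + 6*(1)*conj(-1)]
      = (1/24)[(27) + (6) + (-3) + (0) + (-6)] = 24/24 = 1
  <chi_5*chi_5, chi_5> = (1/24)[1*(9)*conj(3) + 6*(1)*conj(-1) + 3*(1)*conj(-1) + 8*(0)*conj(0) + 6*(1)*conj(1)]
      = (1/24)[(27) + (-6) + (-3) + (0) + (6)] = 24/24 = 1
Hence the multiplicities are chi_1: 1, chi_3: 1, chi_4: 1, chi_5: 1. Dimension check: dim(chi_5)*dim(chi_5) = 3*3 = 9 and sum (mult * dim) = 1*1 + 1*2 + 1*3 + 1*3 = 9.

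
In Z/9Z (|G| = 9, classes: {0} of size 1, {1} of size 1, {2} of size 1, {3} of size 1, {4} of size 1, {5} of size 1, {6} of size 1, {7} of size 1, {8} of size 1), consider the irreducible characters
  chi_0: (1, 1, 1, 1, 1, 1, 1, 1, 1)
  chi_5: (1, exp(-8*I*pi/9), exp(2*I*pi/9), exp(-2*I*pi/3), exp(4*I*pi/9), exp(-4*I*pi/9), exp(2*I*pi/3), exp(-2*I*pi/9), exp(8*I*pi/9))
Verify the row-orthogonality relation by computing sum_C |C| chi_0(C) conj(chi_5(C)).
Sum = 0; so <chi_0, chi_5> = 0 (distinct irreducibles are orthogonal).

Details: Compute term by term over conjugacy classes (|C| * chi_0(C) * conj(chi_5(C))):
  1*(1)*conj(1) + 1*(1)*conj(exp(-8*I*pi/9)) + 1*(1)*conj(exp(2*I*pi/9)) + 1*(1)*conj(exp(-2*I*pi/3)) + 1*(1)*conj(exp(4*I*pi/9)) + 1*(1)*conj(exp(-4*I*pi/9)) + 1*(1)*conj(exp(2*I*pi/3)) + 1*(1)*conj(exp(-2*I*pi/9)) + 1*(1)*conj(exp(8*I*pi/9))
  = (1) + (exp(8*I*pi/9)) + (exp(-2*I*pi/9)) + (exp(2*I*pi/3)) + (exp(-4*I*pi/9)) + (exp(4*I*pi/9)) + (exp(-2*I*pi/3)) + (exp(2*I*pi/9)) + (exp(-8*I*pi/9))
  = 0.
(Exp terms are combined using exp(i*s)*conj(exp(i*t)) = exp(i*(s-t)), and sums of them are collapsed using the identity that for every m > 1 the m distinct m-th roots of unity sum to 0, e.g. 1 + exp(2*I*pi/3) + exp(-2*I*pi/3) = 0.)
Dividing by |G| = 9 gives 0/9 = 0, matching the row-orthogonality relation <chi_0, chi_5> = [chi_0 = chi_5].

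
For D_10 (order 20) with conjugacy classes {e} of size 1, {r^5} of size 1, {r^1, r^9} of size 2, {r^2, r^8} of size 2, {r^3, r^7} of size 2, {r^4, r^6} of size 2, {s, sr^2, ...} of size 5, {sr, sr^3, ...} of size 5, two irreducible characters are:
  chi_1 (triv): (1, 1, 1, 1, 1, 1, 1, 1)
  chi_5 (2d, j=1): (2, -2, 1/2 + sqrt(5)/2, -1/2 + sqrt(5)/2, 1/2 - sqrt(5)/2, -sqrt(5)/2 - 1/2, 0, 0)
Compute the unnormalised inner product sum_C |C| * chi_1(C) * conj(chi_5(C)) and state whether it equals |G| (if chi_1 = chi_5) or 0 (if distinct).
Sum = 0; so <chi_1, chi_5> = 0 (distinct irreducibles are orthogonal).

Derivation: Compute term by term over conjugacy classes (|C| * chi_1(C) * conj(chi_5(C))):
  1*(1)*conj(2) + 1*(1)*conj(-2) + 2*(1)*conj(1/2 + sqrt(5)/2) + 2*(1)*conj(-1/2 + sqrt(5)/2) + 2*(1)*conj(1/2 - sqrt(5)/2) + 2*(1)*conj(-sqrt(5)/2 - 1/2) + 5*(1)*conj(0) + 5*(1)*conj(0)
  = (2) + (-2) + (1 + sqrt(5)) + (-1 + sqrt(5)) + (1 - sqrt(5)) + (-sqrt(5) - 1) + (0) + (0)
  = 0.
Dividing by |G| = 20 gives 0/20 = 0, matching the row-orthogonality relation <chi_1, chi_5> = [chi_1 = chi_5].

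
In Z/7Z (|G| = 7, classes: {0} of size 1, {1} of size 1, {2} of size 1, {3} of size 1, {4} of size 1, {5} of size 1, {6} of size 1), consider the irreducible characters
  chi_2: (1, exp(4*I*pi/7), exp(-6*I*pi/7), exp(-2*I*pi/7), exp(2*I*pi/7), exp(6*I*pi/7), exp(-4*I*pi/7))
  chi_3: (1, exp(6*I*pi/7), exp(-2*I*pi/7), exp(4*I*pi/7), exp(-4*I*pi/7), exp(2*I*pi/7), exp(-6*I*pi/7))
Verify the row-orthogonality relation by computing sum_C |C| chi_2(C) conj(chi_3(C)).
Sum = 0; so <chi_2, chi_3> = 0 (distinct irreducibles are orthogonal).

Proof sketch: Compute term by term over conjugacy classes (|C| * chi_2(C) * conj(chi_3(C))):
  1*(1)*conj(1) + 1*(exp(4*I*pi/7))*conj(exp(6*I*pi/7)) + 1*(exp(-6*I*pi/7))*conj(exp(-2*I*pi/7)) + 1*(exp(-2*I*pi/7))*conj(exp(4*I*pi/7)) + 1*(exp(2*I*pi/7))*conj(exp(-4*I*pi/7)) + 1*(exp(6*I*pi/7))*conj(exp(2*I*pi/7)) + 1*(exp(-4*I*pi/7))*conj(exp(-6*I*pi/7))
  = (1) + (exp(-2*I*pi/7)) + (exp(-4*I*pi/7)) + (exp(-6*I*pi/7)) + (exp(6*I*pi/7)) + (exp(4*I*pi/7)) + (exp(2*I*pi/7))
  = 0.
(Exp terms are combined using exp(i*s)*conj(exp(i*t)) = exp(i*(s-t)), and sums of them are collapsed using the identity that for every m > 1 the m distinct m-th roots of unity sum to 0, e.g. 1 + exp(2*I*pi/3) + exp(-2*I*pi/3) = 0.)
Dividing by |G| = 7 gives 0/7 = 0, matching the row-orthogonality relation <chi_2, chi_3> = [chi_2 = chi_3].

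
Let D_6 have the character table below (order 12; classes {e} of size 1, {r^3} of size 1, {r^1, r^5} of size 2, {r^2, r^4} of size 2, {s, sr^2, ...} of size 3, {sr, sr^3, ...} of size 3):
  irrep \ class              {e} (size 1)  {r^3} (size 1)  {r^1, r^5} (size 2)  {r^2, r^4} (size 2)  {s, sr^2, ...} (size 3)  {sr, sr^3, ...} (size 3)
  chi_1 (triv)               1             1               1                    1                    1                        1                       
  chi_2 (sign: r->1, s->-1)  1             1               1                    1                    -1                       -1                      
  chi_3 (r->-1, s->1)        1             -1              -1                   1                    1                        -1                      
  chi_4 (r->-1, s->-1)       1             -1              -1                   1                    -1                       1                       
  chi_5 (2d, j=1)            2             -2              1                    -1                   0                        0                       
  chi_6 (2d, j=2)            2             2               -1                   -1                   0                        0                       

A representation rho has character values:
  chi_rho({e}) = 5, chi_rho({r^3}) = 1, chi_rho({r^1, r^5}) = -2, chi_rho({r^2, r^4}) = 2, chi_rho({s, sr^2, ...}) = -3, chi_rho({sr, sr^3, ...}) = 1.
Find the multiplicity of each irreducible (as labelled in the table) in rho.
Multiplicities: chi_1: 0, chi_2: 1, chi_3: 0, chi_4: 2, chi_5: 0, chi_6: 1.

Use <chi_rho, chi> = (1/|G|) sum_C |C| * chi_rho(C) * conj(chi(C)) with |G| = 12 for each irreducible chi in the table:
  <chi_rho, chi_1> = (1/12)[1*(5)*conj(1) + 1*(1)*conj(1) + 2*(-2)*conj(1) + 2*(2)*conj(1) + 3*(-3)*conj(1) + 3*(1)*conj(1)]
      = (1/12)[(5) + (1) + (-4) + (4) + (-9) + (3)] = 0/12 = 0
  <chi_rho, chi_2> = (1/12)[1*(5)*conj(1) + 1*(1)*conj(1) + 2*(-2)*conj(1) + 2*(2)*conj(1) + 3*(-3)*conj(-1) + 3*(1)*conj(-1)]
      = (1/12)[(5) + (1) + (-4) + (4) + (9) + (-3)] = 12/12 = 1
  <chi_rho, chi_3> = (1/12)[1*(5)*conj(1) + 1*(1)*conj(-1) + 2*(-2)*conj(-1) + 2*(2)*conj(1) + 3*(-3)*conj(1) + 3*(1)*conj(-1)]
      = (1/12)[(5) + (-1) + (4) + (4) + (-9) + (-3)] = 0/12 = 0
  <chi_rho, chi_4> = (1/12)[1*(5)*conj(1) + 1*(1)*conj(-1) + 2*(-2)*conj(-1) + 2*(2)*conj(1) + 3*(-3)*conj(-1) + 3*(1)*conj(1)]
      = (1/12)[(5) + (-1) + (4) + (4) + (9) + (3)] = 24/12 = 2
  <chi_rho, chi_5> = (1/12)[1*(5)*conj(2) + 1*(1)*conj(-2) + 2*(-2)*conj(1) + 2*(2)*conj(-1) + 3*(-3)*conj(0) + 3*(1)*conj(0)]
      = (1/12)[(10) + (-2) + (-4) + (-4) + (0) + (0)] = 0/12 = 0
  <chi_rho, chi_6> = (1/12)[1*(5)*conj(2) + 1*(1)*conj(2) + 2*(-2)*conj(-1) + 2*(2)*conj(-1) + 3*(-3)*conj(0) + 3*(1)*conj(0)]
      = (1/12)[(10) + (2) + (4) + (-4) + (0) + (0)] = 12/12 = 1
Dimension check: dim(rho) = sum (mult * dim) = 0*1 + 1*1 + 0*1 + 2*1 + 0*2 + 1*2 = 5 = chi_rho(e) = 5.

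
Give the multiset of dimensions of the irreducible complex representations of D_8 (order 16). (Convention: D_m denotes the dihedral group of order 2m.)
Dimensions: 1, 1, 1, 1, 2, 2, 2

Argument: There are 7 irreducibles (= number of conjugacy classes). Their dimensions d_i satisfy sum d_i^2 = |G| = 16: 1 + 1 + 1 + 1 + 4 + 4 + 4 = 16.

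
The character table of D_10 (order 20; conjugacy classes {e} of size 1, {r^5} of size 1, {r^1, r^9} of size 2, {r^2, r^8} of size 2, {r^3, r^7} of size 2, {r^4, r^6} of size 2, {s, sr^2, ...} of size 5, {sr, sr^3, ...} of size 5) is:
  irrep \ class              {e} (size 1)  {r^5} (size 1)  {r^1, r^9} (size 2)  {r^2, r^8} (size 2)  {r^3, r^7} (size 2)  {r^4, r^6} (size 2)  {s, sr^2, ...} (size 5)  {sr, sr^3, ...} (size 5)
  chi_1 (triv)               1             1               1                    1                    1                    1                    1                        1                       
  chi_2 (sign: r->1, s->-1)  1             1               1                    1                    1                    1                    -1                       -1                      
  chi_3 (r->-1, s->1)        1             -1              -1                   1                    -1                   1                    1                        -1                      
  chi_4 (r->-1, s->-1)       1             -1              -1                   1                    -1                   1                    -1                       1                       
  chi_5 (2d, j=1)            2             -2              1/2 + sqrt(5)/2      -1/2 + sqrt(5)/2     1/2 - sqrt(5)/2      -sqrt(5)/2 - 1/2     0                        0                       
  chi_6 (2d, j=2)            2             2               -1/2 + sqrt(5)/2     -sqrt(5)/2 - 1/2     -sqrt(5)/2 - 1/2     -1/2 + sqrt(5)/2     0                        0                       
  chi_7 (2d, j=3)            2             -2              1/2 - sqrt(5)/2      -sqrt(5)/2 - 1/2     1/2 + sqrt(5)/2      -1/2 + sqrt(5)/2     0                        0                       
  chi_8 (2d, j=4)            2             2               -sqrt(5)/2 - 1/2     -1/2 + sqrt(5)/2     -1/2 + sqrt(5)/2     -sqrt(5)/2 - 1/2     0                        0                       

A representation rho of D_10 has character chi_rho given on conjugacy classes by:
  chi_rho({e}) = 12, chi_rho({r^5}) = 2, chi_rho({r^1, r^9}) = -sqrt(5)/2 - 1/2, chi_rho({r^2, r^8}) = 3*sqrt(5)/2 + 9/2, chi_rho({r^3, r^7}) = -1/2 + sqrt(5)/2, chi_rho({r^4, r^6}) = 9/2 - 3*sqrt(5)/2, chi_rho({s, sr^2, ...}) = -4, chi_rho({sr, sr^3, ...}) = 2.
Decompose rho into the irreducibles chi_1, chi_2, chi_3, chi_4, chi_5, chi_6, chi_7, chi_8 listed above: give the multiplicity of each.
Multiplicities: chi_1: 1, chi_2: 2, chi_3: 0, chi_4: 3, chi_5: 1, chi_6: 0, chi_7: 0, chi_8: 2.

Details: Use <chi_rho, chi> = (1/|G|) sum_C |C| * chi_rho(C) * conj(chi(C)) with |G| = 20 for each irreducible chi in the table:
  <chi_rho, chi_1> = (1/20)[1*(12)*conj(1) + 1*(2)*conj(1) + 2*(-sqrt(5)/2 - 1/2)*conj(1) + 2*(3*sqrt(5)/2 + 9/2)*conj(1) + 2*(-1/2 + sqrt(5)/2)*conj(1) + 2*(9/2 - 3*sqrt(5)/2)*conj(1) + 5*(-4)*conj(1) + 5*(2)*conj(1)]
      = (1/20)[(12) + (2) + (-sqrt(5) - 1) + (3*sqrt(5) + 9) + (-1 + sqrt(5)) + (9 - 3*sqrt(5)) + (-20) + (10)] = 20/20 = 1
  <chi_rho, chi_2> = (1/20)[1*(12)*conj(1) + 1*(2)*conj(1) + 2*(-sqrt(5)/2 - 1/2)*conj(1) + 2*(3*sqrt(5)/2 + 9/2)*conj(1) + 2*(-1/2 + sqrt(5)/2)*conj(1) + 2*(9/2 - 3*sqrt(5)/2)*conj(1) + 5*(-4)*conj(-1) + 5*(2)*conj(-1)]
      = (1/20)[(12) + (2) + (-sqrt(5) - 1) + (3*sqrt(5) + 9) + (-1 + sqrt(5)) + (9 - 3*sqrt(5)) + (20) + (-10)] = 40/20 = 2
  <chi_rho, chi_3> = (1/20)[1*(12)*conj(1) + 1*(2)*conj(-1) + 2*(-sqrt(5)/2 - 1/2)*conj(-1) + 2*(3*sqrt(5)/2 + 9/2)*conj(1) + 2*(-1/2 + sqrt(5)/2)*conj(-1) + 2*(9/2 - 3*sqrt(5)/2)*conj(1) + 5*(-4)*conj(1) + 5*(2)*conj(-1)]
      = (1/20)[(12) + (-2) + (1 + sqrt(5)) + (3*sqrt(5) + 9) + (1 - sqrt(5)) + (9 - 3*sqrt(5)) + (-20) + (-10)] = 0/20 = 0
  <chi_rho, chi_4> = (1/20)[1*(12)*conj(1) + 1*(2)*conj(-1) + 2*(-sqrt(5)/2 - 1/2)*conj(-1) + 2*(3*sqrt(5)/2 + 9/2)*conj(1) + 2*(-1/2 + sqrt(5)/2)*conj(-1) + 2*(9/2 - 3*sqrt(5)/2)*conj(1) + 5*(-4)*conj(-1) + 5*(2)*conj(1)]
      = (1/20)[(12) + (-2) + (1 + sqrt(5)) + (3*sqrt(5) + 9) + (1 - sqrt(5)) + (9 - 3*sqrt(5)) + (20) + (10)] = 60/20 = 3
  <chi_rho, chi_5> = (1/20)[1*(12)*conj(2) + 1*(2)*conj(-2) + 2*(-sqrt(5)/2 - 1/2)*conj(1/2 + sqrt(5)/2) + 2*(3*sqrt(5)/2 + 9/2)*conj(-1/2 + sqrt(5)/2) + 2*(-1/2 + sqrt(5)/2)*conj(1/2 - sqrt(5)/2) + 2*(9/2 - 3*sqrt(5)/2)*conj(-sqrt(5)/2 - 1/2) + 5*(-4)*conj(0) + 5*(2)*conj(0)]
      = (1/20)[(24) + (-4) + (-3 - sqrt(5)) + (3 + 3*sqrt(5)) + (-3 + sqrt(5)) + (3 - 3*sqrt(5)) + (0) + (0)] = 20/20 = 1
  <chi_rho, chi_6> = (1/20)[1*(12)*conj(2) + 1*(2)*conj(2) + 2*(-sqrt(5)/2 - 1/2)*conj(-1/2 + sqrt(5)/2) + 2*(3*sqrt(5)/2 + 9/2)*conj(-sqrt(5)/2 - 1/2) + 2*(-1/2 + sqrt(5)/2)*conj(-sqrt(5)/2 - 1/2) + 2*(9/2 - 3*sqrt(5)/2)*conj(-1/2 + sqrt(5)/2) + 5*(-4)*conj(0) + 5*(2)*conj(0)]
      = (1/20)[(24) + (4) + (-2) + (-6*sqrt(5) - 12) + (-2) + (-12 + 6*sqrt(5)) + (0) + (0)] = 0/20 = 0
  <chi_rho, chi_7> = (1/20)[1*(12)*conj(2) + 1*(2)*conj(-2) + 2*(-sqrt(5)/2 - 1/2)*conj(1/2 - sqrt(5)/2) + 2*(3*sqrt(5)/2 + 9/2)*conj(-sqrt(5)/2 - 1/2) + 2*(-1/2 + sqrt(5)/2)*conj(1/2 + sqrt(5)/2) + 2*(9/2 - 3*sqrt(5)/2)*conj(-1/2 + sqrt(5)/2) + 5*(-4)*conj(0) + 5*(2)*conj(0)]
      = (1/20)[(24) + (-4) + (2) + (-6*sqrt(5) - 12) + (2) + (-12 + 6*sqrt(5)) + (0) + (0)] = 0/20 = 0
  <chi_rho, chi_8> = (1/20)[1*(12)*conj(2) + 1*(2)*conj(2) + 2*(-sqrt(5)/2 - 1/2)*conj(-sqrt(5)/2 - 1/2) + 2*(3*sqrt(5)/2 + 9/2)*conj(-1/2 + sqrt(5)/2) + 2*(-1/2 + sqrt(5)/2)*conj(-1/2 + sqrt(5)/2) + 2*(9/2 - 3*sqrt(5)/2)*conj(-sqrt(5)/2 - 1/2) + 5*(-4)*conj(0) + 5*(2)*conj(0)]
      = (1/20)[(24) + (4) + (sqrt(5) + 3) + (3 + 3*sqrt(5)) + (3 - sqrt(5)) + (3 - 3*sqrt(5)) + (0) + (0)] = 40/20 = 2
Dimension check: dim(rho) = sum (mult * dim) = 1*1 + 2*1 + 0*1 + 3*1 + 1*2 + 0*2 + 0*2 + 2*2 = 12 = chi_rho(e) = 12.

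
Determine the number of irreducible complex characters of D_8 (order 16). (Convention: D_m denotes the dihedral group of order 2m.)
7

Working: The number of irreducible complex representations of a finite group equals its number of conjugacy classes. D_8 has 7 conjugacy classes (n/2 + 3 for n even), so D_8 (order 16) has exactly 7 irreducible complex representations.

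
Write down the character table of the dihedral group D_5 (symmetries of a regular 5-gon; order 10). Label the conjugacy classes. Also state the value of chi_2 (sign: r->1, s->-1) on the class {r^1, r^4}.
Conjugacy classes: {e} of size 1, {r^1, r^4} of size 2, {r^2, r^3} of size 2, {s, sr, ..., sr^4} of size 5.
Character table:
  irrep \ class              {e} (size 1)  {r^1, r^4} (size 2)  {r^2, r^3} (size 2)  {s, sr, ..., sr^4} (size 5)
  chi_1 (triv)               1             1                    1                    1                          
  chi_2 (sign: r->1, s->-1)  1             1                    1                    -1                         
  chi_3 (2d, j=1)            2             -1/2 + sqrt(5)/2     -sqrt(5)/2 - 1/2     0                          
  chi_4 (2d, j=2)            2             -sqrt(5)/2 - 1/2     -1/2 + sqrt(5)/2     0                          

Spot check: chi_2 (sign: r->1, s->-1) on {r^1, r^4} = 1.

Derivation: D_5 has order 2*5 = 10 with 4 conjugacy classes, hence 4 irreducibles. Sum of squared dims 1 + 1 + 4 + 4 = 10 = |G|. Linear characters come from the abelianisation; the 2-dimensional irreps have character r^k -> 2*cos(2*pi*j*k/5), reflections -> 0.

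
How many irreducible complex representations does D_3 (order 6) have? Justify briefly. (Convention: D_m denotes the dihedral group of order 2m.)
3

Solution. The number of irreducible complex representations of a finite group equals its number of conjugacy classes. D_3 has 3 conjugacy classes ((n+3)/2 for n odd), so D_3 (order 6) has exactly 3 irreducible complex representations.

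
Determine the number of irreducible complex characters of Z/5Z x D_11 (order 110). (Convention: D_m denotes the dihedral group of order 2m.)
35

Working: The number of irreducible complex representations of a finite group equals its number of conjugacy classes. For a direct product, #classes(G x H) = #classes(G) * #classes(H). Z/5Z has 5 classes (abelian), D_11 has 7 classes, so 5 * 7 = 35, so Z/5Z x D_11 (order 110) has exactly 35 irreducible complex representations.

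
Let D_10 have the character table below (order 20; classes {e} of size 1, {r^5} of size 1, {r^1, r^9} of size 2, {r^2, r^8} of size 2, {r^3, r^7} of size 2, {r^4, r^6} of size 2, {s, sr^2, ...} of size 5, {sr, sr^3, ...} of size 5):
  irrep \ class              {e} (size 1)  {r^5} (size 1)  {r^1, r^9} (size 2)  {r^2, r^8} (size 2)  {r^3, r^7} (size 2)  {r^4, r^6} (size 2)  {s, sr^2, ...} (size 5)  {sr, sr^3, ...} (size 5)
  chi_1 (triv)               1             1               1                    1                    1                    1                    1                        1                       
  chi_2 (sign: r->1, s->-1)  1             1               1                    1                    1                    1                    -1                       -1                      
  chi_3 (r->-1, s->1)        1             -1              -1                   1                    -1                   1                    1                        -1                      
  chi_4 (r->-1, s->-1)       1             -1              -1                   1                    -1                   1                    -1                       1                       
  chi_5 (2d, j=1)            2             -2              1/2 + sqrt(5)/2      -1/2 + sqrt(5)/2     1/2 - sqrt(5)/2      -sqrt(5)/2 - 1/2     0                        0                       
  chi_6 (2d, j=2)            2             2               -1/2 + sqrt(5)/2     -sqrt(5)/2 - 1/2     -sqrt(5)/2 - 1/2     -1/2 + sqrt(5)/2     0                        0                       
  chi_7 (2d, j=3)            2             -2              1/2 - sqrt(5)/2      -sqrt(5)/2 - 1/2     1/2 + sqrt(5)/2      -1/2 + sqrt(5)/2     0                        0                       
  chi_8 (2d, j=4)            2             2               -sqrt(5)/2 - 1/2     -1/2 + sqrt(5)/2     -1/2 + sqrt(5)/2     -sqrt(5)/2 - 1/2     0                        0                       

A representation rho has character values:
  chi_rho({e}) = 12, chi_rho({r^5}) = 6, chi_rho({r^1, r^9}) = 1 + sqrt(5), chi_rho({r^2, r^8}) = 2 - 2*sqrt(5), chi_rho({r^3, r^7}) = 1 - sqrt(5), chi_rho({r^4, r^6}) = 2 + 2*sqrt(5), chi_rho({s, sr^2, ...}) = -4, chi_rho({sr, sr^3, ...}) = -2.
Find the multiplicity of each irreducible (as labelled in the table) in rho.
Multiplicities: chi_1: 0, chi_2: 3, chi_3: 0, chi_4: 1, chi_5: 0, chi_6: 3, chi_7: 1, chi_8: 0.

Argument: Use <chi_rho, chi> = (1/|G|) sum_C |C| * chi_rho(C) * conj(chi(C)) with |G| = 20 for each irreducible chi in the table:
  <chi_rho, chi_1> = (1/20)[1*(12)*conj(1) + 1*(6)*conj(1) + 2*(1 + sqrt(5))*conj(1) + 2*(2 - 2*sqrt(5))*conj(1) + 2*(1 - sqrt(5))*conj(1) + 2*(2 + 2*sqrt(5))*conj(1) + 5*(-4)*conj(1) + 5*(-2)*conj(1)]
      = (1/20)[(12) + (6) + (2 + 2*sqrt(5)) + (4 - 4*sqrt(5)) + (2 - 2*sqrt(5)) + (4 + 4*sqrt(5)) + (-20) + (-10)] = 0/20 = 0
  <chi_rho, chi_2> = (1/20)[1*(12)*conj(1) + 1*(6)*conj(1) + 2*(1 + sqrt(5))*conj(1) + 2*(2 - 2*sqrt(5))*conj(1) + 2*(1 - sqrt(5))*conj(1) + 2*(2 + 2*sqrt(5))*conj(1) + 5*(-4)*conj(-1) + 5*(-2)*conj(-1)]
      = (1/20)[(12) + (6) + (2 + 2*sqrt(5)) + (4 - 4*sqrt(5)) + (2 - 2*sqrt(5)) + (4 + 4*sqrt(5)) + (20) + (10)] = 60/20 = 3
  <chi_rho, chi_3> = (1/20)[1*(12)*conj(1) + 1*(6)*conj(-1) + 2*(1 + sqrt(5))*conj(-1) + 2*(2 - 2*sqrt(5))*conj(1) + 2*(1 - sqrt(5))*conj(-1) + 2*(2 + 2*sqrt(5))*conj(1) + 5*(-4)*conj(1) + 5*(-2)*conj(-1)]
      = (1/20)[(12) + (-6) + (-2*sqrt(5) - 2) + (4 - 4*sqrt(5)) + (-2 + 2*sqrt(5)) + (4 + 4*sqrt(5)) + (-20) + (10)] = 0/20 = 0
  <chi_rho, chi_4> = (1/20)[1*(12)*conj(1) + 1*(6)*conj(-1) + 2*(1 + sqrt(5))*conj(-1) + 2*(2 - 2*sqrt(5))*conj(1) + 2*(1 - sqrt(5))*conj(-1) + 2*(2 + 2*sqrt(5))*conj(1) + 5*(-4)*conj(-1) + 5*(-2)*conj(1)]
      = (1/20)[(12) + (-6) + (-2*sqrt(5) - 2) + (4 - 4*sqrt(5)) + (-2 + 2*sqrt(5)) + (4 + 4*sqrt(5)) + (20) + (-10)] = 20/20 = 1
  <chi_rho, chi_5> = (1/20)[1*(12)*conj(2) + 1*(6)*conj(-2) + 2*(1 + sqrt(5))*conj(1/2 + sqrt(5)/2) + 2*(2 - 2*sqrt(5))*conj(-1/2 + sqrt(5)/2) + 2*(1 - sqrt(5))*conj(1/2 - sqrt(5)/2) + 2*(2 + 2*sqrt(5))*conj(-sqrt(5)/2 - 1/2) + 5*(-4)*conj(0) + 5*(-2)*conj(0)]
      = (1/20)[(24) + (-12) + (2*sqrt(5) + 6) + (-12 + 4*sqrt(5)) + (6 - 2*sqrt(5)) + (-12 - 4*sqrt(5)) + (0) + (0)] = 0/20 = 0
  <chi_rho, chi_6> = (1/20)[1*(12)*conj(2) + 1*(6)*conj(2) + 2*(1 + sqrt(5))*conj(-1/2 + sqrt(5)/2) + 2*(2 - 2*sqrt(5))*conj(-sqrt(5)/2 - 1/2) + 2*(1 - sqrt(5))*conj(-sqrt(5)/2 - 1/2) + 2*(2 + 2*sqrt(5))*conj(-1/2 + sqrt(5)/2) + 5*(-4)*conj(0) + 5*(-2)*conj(0)]
      = (1/20)[(24) + (12) + (4) + (8) + (4) + (8) + (0) + (0)] = 60/20 = 3
  <chi_rho, chi_7> = (1/20)[1*(12)*conj(2) + 1*(6)*conj(-2) + 2*(1 + sqrt(5))*conj(1/2 - sqrt(5)/2) + 2*(2 - 2*sqrt(5))*conj(-sqrt(5)/2 - 1/2) + 2*(1 - sqrt(5))*conj(1/2 + sqrt(5)/2) + 2*(2 + 2*sqrt(5))*conj(-1/2 + sqrt(5)/2) + 5*(-4)*conj(0) + 5*(-2)*conj(0)]
      = (1/20)[(24) + (-12) + (-4) + (8) + (-4) + (8) + (0) + (0)] = 20/20 = 1
  <chi_rho, chi_8> = (1/20)[1*(12)*conj(2) + 1*(6)*conj(2) + 2*(1 + sqrt(5))*conj(-sqrt(5)/2 - 1/2) + 2*(2 - 2*sqrt(5))*conj(-1/2 + sqrt(5)/2) + 2*(1 - sqrt(5))*conj(-1/2 + sqrt(5)/2) + 2*(2 + 2*sqrt(5))*conj(-sqrt(5)/2 - 1/2) + 5*(-4)*conj(0) + 5*(-2)*conj(0)]
      = (1/20)[(24) + (12) + (-6 - 2*sqrt(5)) + (-12 + 4*sqrt(5)) + (-6 + 2*sqrt(5)) + (-12 - 4*sqrt(5)) + (0) + (0)] = 0/20 = 0
Dimension check: dim(rho) = sum (mult * dim) = 0*1 + 3*1 + 0*1 + 1*1 + 0*2 + 3*2 + 1*2 + 0*2 = 12 = chi_rho(e) = 12.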